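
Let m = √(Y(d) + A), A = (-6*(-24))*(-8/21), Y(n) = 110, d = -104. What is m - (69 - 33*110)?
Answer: 3561 + √2702/7 ≈ 3568.4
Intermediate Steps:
A = -384/7 (A = 144*(-8*1/21) = 144*(-8/21) = -384/7 ≈ -54.857)
m = √2702/7 (m = √(110 - 384/7) = √(386/7) = √2702/7 ≈ 7.4258)
m - (69 - 33*110) = √2702/7 - (69 - 33*110) = √2702/7 - (69 - 3630) = √2702/7 - 1*(-3561) = √2702/7 + 3561 = 3561 + √2702/7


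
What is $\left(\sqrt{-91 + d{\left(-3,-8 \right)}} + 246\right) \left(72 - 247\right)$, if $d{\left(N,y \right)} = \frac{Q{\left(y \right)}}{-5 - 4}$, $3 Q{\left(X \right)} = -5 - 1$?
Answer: $-43050 - \frac{175 i \sqrt{817}}{3} \approx -43050.0 - 1667.4 i$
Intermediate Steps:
$Q{\left(X \right)} = -2$ ($Q{\left(X \right)} = \frac{-5 - 1}{3} = \frac{1}{3} \left(-6\right) = -2$)
$d{\left(N,y \right)} = \frac{2}{9}$ ($d{\left(N,y \right)} = \frac{1}{-5 - 4} \left(-2\right) = \frac{1}{-9} \left(-2\right) = \left(- \frac{1}{9}\right) \left(-2\right) = \frac{2}{9}$)
$\left(\sqrt{-91 + d{\left(-3,-8 \right)}} + 246\right) \left(72 - 247\right) = \left(\sqrt{-91 + \frac{2}{9}} + 246\right) \left(72 - 247\right) = \left(\sqrt{- \frac{817}{9}} + 246\right) \left(-175\right) = \left(\frac{i \sqrt{817}}{3} + 246\right) \left(-175\right) = \left(246 + \frac{i \sqrt{817}}{3}\right) \left(-175\right) = -43050 - \frac{175 i \sqrt{817}}{3}$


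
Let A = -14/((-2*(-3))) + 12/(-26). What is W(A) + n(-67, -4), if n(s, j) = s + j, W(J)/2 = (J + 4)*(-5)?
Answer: -3239/39 ≈ -83.051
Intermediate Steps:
A = -109/39 (A = -14/6 + 12*(-1/26) = -14*1/6 - 6/13 = -7/3 - 6/13 = -109/39 ≈ -2.7949)
W(J) = -40 - 10*J (W(J) = 2*((J + 4)*(-5)) = 2*((4 + J)*(-5)) = 2*(-20 - 5*J) = -40 - 10*J)
n(s, j) = j + s
W(A) + n(-67, -4) = (-40 - 10*(-109/39)) + (-4 - 67) = (-40 + 1090/39) - 71 = -470/39 - 71 = -3239/39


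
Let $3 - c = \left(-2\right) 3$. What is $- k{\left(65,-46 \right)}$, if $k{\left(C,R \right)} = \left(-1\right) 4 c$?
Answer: $36$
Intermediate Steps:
$c = 9$ ($c = 3 - \left(-2\right) 3 = 3 - -6 = 3 + 6 = 9$)
$k{\left(C,R \right)} = -36$ ($k{\left(C,R \right)} = \left(-1\right) 4 \cdot 9 = \left(-4\right) 9 = -36$)
$- k{\left(65,-46 \right)} = \left(-1\right) \left(-36\right) = 36$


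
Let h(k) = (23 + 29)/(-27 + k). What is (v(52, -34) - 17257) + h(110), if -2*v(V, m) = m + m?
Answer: -1429457/83 ≈ -17222.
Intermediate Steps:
v(V, m) = -m (v(V, m) = -(m + m)/2 = -m)
h(k) = 52/(-27 + k)
(v(52, -34) - 17257) + h(110) = (-1*(-34) - 17257) + 52/(-27 + 110) = (34 - 17257) + 52/83 = -17223 + 52*(1/83) = -17223 + 52/83 = -1429457/83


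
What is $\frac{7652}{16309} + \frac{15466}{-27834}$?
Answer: $- \frac{19624613}{226972353} \approx -0.086463$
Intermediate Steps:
$\frac{7652}{16309} + \frac{15466}{-27834} = 7652 \cdot \frac{1}{16309} + 15466 \left(- \frac{1}{27834}\right) = \frac{7652}{16309} - \frac{7733}{13917} = - \frac{19624613}{226972353}$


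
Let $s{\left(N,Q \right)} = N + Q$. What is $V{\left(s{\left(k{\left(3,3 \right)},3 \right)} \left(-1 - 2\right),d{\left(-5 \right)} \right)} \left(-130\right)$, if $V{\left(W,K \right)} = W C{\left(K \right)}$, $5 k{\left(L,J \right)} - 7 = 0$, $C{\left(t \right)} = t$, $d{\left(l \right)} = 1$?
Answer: $1716$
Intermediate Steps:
$k{\left(L,J \right)} = \frac{7}{5}$ ($k{\left(L,J \right)} = \frac{7}{5} + \frac{1}{5} \cdot 0 = \frac{7}{5} + 0 = \frac{7}{5}$)
$V{\left(W,K \right)} = K W$ ($V{\left(W,K \right)} = W K = K W$)
$V{\left(s{\left(k{\left(3,3 \right)},3 \right)} \left(-1 - 2\right),d{\left(-5 \right)} \right)} \left(-130\right) = 1 \left(\frac{7}{5} + 3\right) \left(-1 - 2\right) \left(-130\right) = 1 \cdot \frac{22}{5} \left(-3\right) \left(-130\right) = 1 \left(- \frac{66}{5}\right) \left(-130\right) = \left(- \frac{66}{5}\right) \left(-130\right) = 1716$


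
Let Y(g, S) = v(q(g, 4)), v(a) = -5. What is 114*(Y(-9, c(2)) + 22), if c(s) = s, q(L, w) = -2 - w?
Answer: 1938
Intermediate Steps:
Y(g, S) = -5
114*(Y(-9, c(2)) + 22) = 114*(-5 + 22) = 114*17 = 1938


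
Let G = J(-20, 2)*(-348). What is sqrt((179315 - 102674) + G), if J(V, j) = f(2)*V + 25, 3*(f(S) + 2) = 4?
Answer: sqrt(63301) ≈ 251.60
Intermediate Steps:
f(S) = -2/3 (f(S) = -2 + (1/3)*4 = -2 + 4/3 = -2/3)
J(V, j) = 25 - 2*V/3 (J(V, j) = -2*V/3 + 25 = 25 - 2*V/3)
G = -13340 (G = (25 - 2/3*(-20))*(-348) = (25 + 40/3)*(-348) = (115/3)*(-348) = -13340)
sqrt((179315 - 102674) + G) = sqrt((179315 - 102674) - 13340) = sqrt(76641 - 13340) = sqrt(63301)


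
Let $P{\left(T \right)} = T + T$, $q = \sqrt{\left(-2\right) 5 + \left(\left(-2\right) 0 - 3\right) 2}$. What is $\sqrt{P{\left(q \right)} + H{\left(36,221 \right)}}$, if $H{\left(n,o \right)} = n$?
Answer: $2 \sqrt{9 + 2 i} \approx 6.0365 + 0.66264 i$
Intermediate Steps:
$q = 4 i$ ($q = \sqrt{-10 + \left(0 - 3\right) 2} = \sqrt{-10 - 6} = \sqrt{-16} = 4 i \approx 4.0 i$)
$P{\left(T \right)} = 2 T$
$\sqrt{P{\left(q \right)} + H{\left(36,221 \right)}} = \sqrt{2 \cdot 4 i + 36} = \sqrt{8 i + 36} = \sqrt{36 + 8 i}$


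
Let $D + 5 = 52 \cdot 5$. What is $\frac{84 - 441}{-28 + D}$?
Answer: $- \frac{357}{227} \approx -1.5727$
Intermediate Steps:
$D = 255$ ($D = -5 + 52 \cdot 5 = -5 + 260 = 255$)
$\frac{84 - 441}{-28 + D} = \frac{84 - 441}{-28 + 255} = - \frac{357}{227}$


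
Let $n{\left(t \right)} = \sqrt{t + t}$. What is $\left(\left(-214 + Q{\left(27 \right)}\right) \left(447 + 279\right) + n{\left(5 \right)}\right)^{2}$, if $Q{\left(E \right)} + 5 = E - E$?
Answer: $\left(158994 - \sqrt{10}\right)^{2} \approx 2.5278 \cdot 10^{10}$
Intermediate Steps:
$Q{\left(E \right)} = -5$ ($Q{\left(E \right)} = -5 + \left(E - E\right) = -5 + 0 = -5$)
$n{\left(t \right)} = \sqrt{2} \sqrt{t}$ ($n{\left(t \right)} = \sqrt{2 t} = \sqrt{2} \sqrt{t}$)
$\left(\left(-214 + Q{\left(27 \right)}\right) \left(447 + 279\right) + n{\left(5 \right)}\right)^{2} = \left(\left(-214 - 5\right) \left(447 + 279\right) + \sqrt{2} \sqrt{5}\right)^{2} = \left(\left(-219\right) 726 + \sqrt{10}\right)^{2} = \left(-158994 + \sqrt{10}\right)^{2}$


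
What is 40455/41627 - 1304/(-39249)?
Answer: 1642099903/1633818123 ≈ 1.0051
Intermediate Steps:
40455/41627 - 1304/(-39249) = 40455*(1/41627) - 1304*(-1/39249) = 40455/41627 + 1304/39249 = 1642099903/1633818123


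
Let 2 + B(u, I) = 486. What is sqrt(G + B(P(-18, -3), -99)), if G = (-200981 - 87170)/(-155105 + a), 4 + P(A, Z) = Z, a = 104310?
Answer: 3*sqrt(140380058905)/50795 ≈ 22.129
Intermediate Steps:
P(A, Z) = -4 + Z
B(u, I) = 484 (B(u, I) = -2 + 486 = 484)
G = 288151/50795 (G = (-200981 - 87170)/(-155105 + 104310) = -288151/(-50795) = -288151*(-1/50795) = 288151/50795 ≈ 5.6728)
sqrt(G + B(P(-18, -3), -99)) = sqrt(288151/50795 + 484) = sqrt(24872931/50795) = 3*sqrt(140380058905)/50795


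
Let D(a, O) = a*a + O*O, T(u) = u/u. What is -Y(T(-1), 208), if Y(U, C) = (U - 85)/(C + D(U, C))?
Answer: 28/14491 ≈ 0.0019322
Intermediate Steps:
T(u) = 1
D(a, O) = O² + a² (D(a, O) = a² + O² = O² + a²)
Y(U, C) = (-85 + U)/(C + C² + U²) (Y(U, C) = (U - 85)/(C + (C² + U²)) = (-85 + U)/(C + C² + U²))
-Y(T(-1), 208) = -(-85 + 1)/(208 + 208² + 1²) = -(-84)/(208 + 43264 + 1) = -(-84)/43473 = -1*(-28/14491) = 28/14491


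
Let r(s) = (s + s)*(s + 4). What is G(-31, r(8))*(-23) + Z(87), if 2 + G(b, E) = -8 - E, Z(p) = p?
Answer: 4733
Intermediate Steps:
r(s) = 2*s*(4 + s) (r(s) = (2*s)*(4 + s) = 2*s*(4 + s))
G(b, E) = -10 - E (G(b, E) = -2 + (-8 - E) = -10 - E)
G(-31, r(8))*(-23) + Z(87) = (-10 - 2*8*(4 + 8))*(-23) + 87 = (-10 - 2*8*12)*(-23) + 87 = (-10 - 1*192)*(-23) + 87 = (-10 - 192)*(-23) + 87 = -202*(-23) + 87 = 4646 + 87 = 4733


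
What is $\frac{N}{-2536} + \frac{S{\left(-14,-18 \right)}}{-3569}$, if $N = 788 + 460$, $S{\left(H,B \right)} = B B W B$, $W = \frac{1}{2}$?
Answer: $\frac{367608}{1131373} \approx 0.32492$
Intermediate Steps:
$W = \frac{1}{2} \approx 0.5$
$S{\left(H,B \right)} = \frac{B^{3}}{2}$ ($S{\left(H,B \right)} = B B \frac{1}{2} B = B^{2} \cdot \frac{1}{2} B = \frac{B^{2}}{2} B = \frac{B^{3}}{2}$)
$N = 1248$
$\frac{N}{-2536} + \frac{S{\left(-14,-18 \right)}}{-3569} = \frac{1248}{-2536} + \frac{\frac{1}{2} \left(-18\right)^{3}}{-3569} = 1248 \left(- \frac{1}{2536}\right) + \frac{1}{2} \left(-5832\right) \left(- \frac{1}{3569}\right) = - \frac{156}{317} - - \frac{2916}{3569} = - \frac{156}{317} + \frac{2916}{3569} = \frac{367608}{1131373}$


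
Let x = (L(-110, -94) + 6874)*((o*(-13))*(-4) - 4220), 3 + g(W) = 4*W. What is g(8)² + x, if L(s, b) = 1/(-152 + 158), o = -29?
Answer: -118123157/3 ≈ -3.9374e+7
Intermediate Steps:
L(s, b) = ⅙ (L(s, b) = 1/6 = ⅙)
g(W) = -3 + 4*W
x = -118125680/3 (x = (⅙ + 6874)*(-29*(-13)*(-4) - 4220) = 41245*(377*(-4) - 4220)/6 = 41245*(-1508 - 4220)/6 = (41245/6)*(-5728) = -118125680/3 ≈ -3.9375e+7)
g(8)² + x = (-3 + 4*8)² - 118125680/3 = (-3 + 32)² - 118125680/3 = 29² - 118125680/3 = 841 - 118125680/3 = -118123157/3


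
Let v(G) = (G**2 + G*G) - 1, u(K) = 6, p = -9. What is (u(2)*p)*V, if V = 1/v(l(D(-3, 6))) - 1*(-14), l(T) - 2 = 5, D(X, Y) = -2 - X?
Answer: -73386/97 ≈ -756.56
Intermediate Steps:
l(T) = 7 (l(T) = 2 + 5 = 7)
v(G) = -1 + 2*G**2 (v(G) = (G**2 + G**2) - 1 = 2*G**2 - 1 = -1 + 2*G**2)
V = 1359/97 (V = 1/(-1 + 2*7**2) - 1*(-14) = 1/(-1 + 2*49) + 14 = 1/(-1 + 98) + 14 = 1/97 + 14 = 1359/97 ≈ 14.010)
(u(2)*p)*V = (6*(-9))*(1359/97) = -54*1359/97 = -73386/97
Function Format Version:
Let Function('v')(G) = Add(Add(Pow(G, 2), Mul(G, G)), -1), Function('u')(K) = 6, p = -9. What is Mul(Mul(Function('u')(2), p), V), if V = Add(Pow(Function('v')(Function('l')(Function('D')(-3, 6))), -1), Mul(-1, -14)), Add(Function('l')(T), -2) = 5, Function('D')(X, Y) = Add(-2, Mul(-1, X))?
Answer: Rational(-73386, 97) ≈ -756.56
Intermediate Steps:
Function('l')(T) = 7 (Function('l')(T) = Add(2, 5) = 7)
Function('v')(G) = Add(-1, Mul(2, Pow(G, 2))) (Function('v')(G) = Add(Add(Pow(G, 2), Pow(G, 2)), -1) = Add(Mul(2, Pow(G, 2)), -1) = Add(-1, Mul(2, Pow(G, 2))))
V = Rational(1359, 97) (V = Add(Pow(Add(-1, Mul(2, Pow(7, 2))), -1), Mul(-1, -14)) = Add(Pow(Add(-1, Mul(2, 49)), -1), 14) = Add(Pow(Add(-1, 98), -1), 14) = Add(Pow(97, -1), 14) = Add(Rational(1, 97), 14) = Rational(1359, 97) ≈ 14.010)
Mul(Mul(Function('u')(2), p), V) = Mul(Mul(6, -9), Rational(1359, 97)) = Mul(-54, Rational(1359, 97)) = Rational(-73386, 97)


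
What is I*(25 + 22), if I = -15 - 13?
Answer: -1316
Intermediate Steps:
I = -28
I*(25 + 22) = -28*(25 + 22) = -28*47 = -1316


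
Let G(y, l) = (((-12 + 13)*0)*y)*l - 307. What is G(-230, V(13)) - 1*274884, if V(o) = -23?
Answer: -275191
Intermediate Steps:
G(y, l) = -307 (G(y, l) = ((1*0)*y)*l - 307 = (0*y)*l - 307 = 0*l - 307 = 0 - 307 = -307)
G(-230, V(13)) - 1*274884 = -307 - 1*274884 = -307 - 274884 = -275191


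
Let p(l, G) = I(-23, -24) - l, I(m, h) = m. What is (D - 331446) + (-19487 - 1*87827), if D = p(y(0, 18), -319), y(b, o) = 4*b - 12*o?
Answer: -438567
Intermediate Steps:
y(b, o) = -12*o + 4*b
p(l, G) = -23 - l
D = 193 (D = -23 - (-12*18 + 4*0) = -23 - (-216 + 0) = -23 - 1*(-216) = -23 + 216 = 193)
(D - 331446) + (-19487 - 1*87827) = (193 - 331446) + (-19487 - 1*87827) = -331253 + (-19487 - 87827) = -331253 - 107314 = -438567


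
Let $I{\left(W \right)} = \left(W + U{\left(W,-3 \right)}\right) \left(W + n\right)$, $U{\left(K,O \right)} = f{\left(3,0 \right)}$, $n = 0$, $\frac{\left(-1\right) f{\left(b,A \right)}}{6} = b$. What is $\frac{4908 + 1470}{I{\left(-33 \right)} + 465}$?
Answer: $\frac{1063}{358} \approx 2.9693$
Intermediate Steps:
$f{\left(b,A \right)} = - 6 b$
$U{\left(K,O \right)} = -18$ ($U{\left(K,O \right)} = \left(-6\right) 3 = -18$)
$I{\left(W \right)} = W \left(-18 + W\right)$ ($I{\left(W \right)} = \left(W - 18\right) \left(W + 0\right) = \left(-18 + W\right) W = W \left(-18 + W\right)$)
$\frac{4908 + 1470}{I{\left(-33 \right)} + 465} = \frac{4908 + 1470}{- 33 \left(-18 - 33\right) + 465} = \frac{6378}{\left(-33\right) \left(-51\right) + 465} = \frac{6378}{1683 + 465} = \frac{6378}{2148} = 6378 \cdot \frac{1}{2148} = \frac{1063}{358}$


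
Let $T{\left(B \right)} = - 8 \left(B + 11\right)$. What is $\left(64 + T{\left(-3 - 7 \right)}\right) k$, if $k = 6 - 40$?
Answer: $-1904$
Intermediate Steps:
$k = -34$
$T{\left(B \right)} = -88 - 8 B$ ($T{\left(B \right)} = - 8 \left(11 + B\right) = -88 - 8 B$)
$\left(64 + T{\left(-3 - 7 \right)}\right) k = \left(64 - \left(88 + 8 \left(-3 - 7\right)\right)\right) \left(-34\right) = \left(64 - 8\right) \left(-34\right) = 56 \left(-34\right) = -1904$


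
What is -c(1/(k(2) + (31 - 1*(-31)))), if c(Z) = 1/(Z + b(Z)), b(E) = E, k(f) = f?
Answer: -32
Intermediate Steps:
c(Z) = 1/(2*Z) (c(Z) = 1/(Z + Z) = 1/(2*Z))
-c(1/(k(2) + (31 - 1*(-31)))) = -1/(2*(1/(2 + (31 - 1*(-31))))) = -1/(2*(1/(2 + (31 + 31)))) = -1/(2*(1/(2 + 62))) = -1/(2*(1/64)) = -1/(2*1/64) = -64/2 = -1*32 = -32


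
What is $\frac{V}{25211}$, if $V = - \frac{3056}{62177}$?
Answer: $- \frac{3056}{1567544347} \approx -1.9495 \cdot 10^{-6}$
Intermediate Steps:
$V = - \frac{3056}{62177}$ ($V = \left(-3056\right) \frac{1}{62177} = - \frac{3056}{62177} \approx -0.04915$)
$\frac{V}{25211} = - \frac{3056}{62177 \cdot 25211} = \left(- \frac{3056}{62177}\right) \frac{1}{25211} = - \frac{3056}{1567544347}$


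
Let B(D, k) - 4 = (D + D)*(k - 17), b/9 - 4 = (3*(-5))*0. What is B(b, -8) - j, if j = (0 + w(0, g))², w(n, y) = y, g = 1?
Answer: -1797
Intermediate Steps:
j = 1 (j = (0 + 1)² = 1² = 1)
b = 36 (b = 36 + 9*((3*(-5))*0) = 36 + 9*(-15*0) = 36 + 9*0 = 36 + 0 = 36)
B(D, k) = 4 + 2*D*(-17 + k) (B(D, k) = 4 + (D + D)*(k - 17) = 4 + (2*D)*(-17 + k) = 4 + 2*D*(-17 + k))
B(b, -8) - j = (4 - 34*36 + 2*36*(-8)) - 1*1 = (4 - 1224 - 576) - 1 = -1796 - 1 = -1797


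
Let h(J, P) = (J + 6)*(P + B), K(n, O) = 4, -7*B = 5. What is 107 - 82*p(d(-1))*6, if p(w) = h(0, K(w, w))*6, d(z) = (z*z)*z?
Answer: -406627/7 ≈ -58090.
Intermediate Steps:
B = -5/7 (B = -1/7*5 = -5/7 ≈ -0.71429)
d(z) = z**3 (d(z) = z**2*z = z**3)
h(J, P) = (6 + J)*(-5/7 + P) (h(J, P) = (J + 6)*(P - 5/7) = (6 + J)*(-5/7 + P))
p(w) = 828/7 (p(w) = (-30/7 + 6*4 - 5/7*0 + 0*4)*6 = (-30/7 + 24 + 0 + 0)*6 = (138/7)*6 = 828/7)
107 - 82*p(d(-1))*6 = 107 - 67896*6/7 = 107 - 82*4968/7 = 107 - 407376/7 = -406627/7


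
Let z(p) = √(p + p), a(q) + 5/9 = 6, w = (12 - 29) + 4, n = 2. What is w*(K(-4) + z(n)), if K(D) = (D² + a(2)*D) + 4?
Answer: -26/9 ≈ -2.8889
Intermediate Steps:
w = -13 (w = -17 + 4 = -13)
a(q) = 49/9 (a(q) = -5/9 + 6 = 49/9)
K(D) = 4 + D² + 49*D/9 (K(D) = (D² + 49*D/9) + 4 = 4 + D² + 49*D/9)
z(p) = √2*√p (z(p) = √(2*p) = √2*√p)
w*(K(-4) + z(n)) = -13*((4 + (-4)² + (49/9)*(-4)) + √2*√2) = -13*((4 + 16 - 196/9) + 2) = -13*(-16/9 + 2) = -13*2/9 = -26/9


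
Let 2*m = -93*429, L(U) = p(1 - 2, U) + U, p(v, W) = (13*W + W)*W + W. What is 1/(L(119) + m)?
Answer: 2/357087 ≈ 5.6009e-6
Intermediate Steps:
p(v, W) = W + 14*W**2 (p(v, W) = (14*W)*W + W = 14*W**2 + W = W + 14*W**2)
L(U) = U + U*(1 + 14*U) (L(U) = U*(1 + 14*U) + U = U + U*(1 + 14*U))
m = -39897/2 (m = (-93*429)/2 = (1/2)*(-39897) = -39897/2 ≈ -19949.)
1/(L(119) + m) = 1/(2*119*(1 + 7*119) - 39897/2) = 1/(2*119*(1 + 833) - 39897/2) = 1/(2*119*834 - 39897/2) = 1/(198492 - 39897/2) = 1/(357087/2) = 2/357087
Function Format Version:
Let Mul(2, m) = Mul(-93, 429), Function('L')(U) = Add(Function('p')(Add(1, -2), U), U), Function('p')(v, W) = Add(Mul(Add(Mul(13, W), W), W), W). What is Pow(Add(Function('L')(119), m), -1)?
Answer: Rational(2, 357087) ≈ 5.6009e-6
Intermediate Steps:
Function('p')(v, W) = Add(W, Mul(14, Pow(W, 2))) (Function('p')(v, W) = Add(Mul(Mul(14, W), W), W) = Add(Mul(14, Pow(W, 2)), W) = Add(W, Mul(14, Pow(W, 2))))
Function('L')(U) = Add(U, Mul(U, Add(1, Mul(14, U)))) (Function('L')(U) = Add(Mul(U, Add(1, Mul(14, U))), U) = Add(U, Mul(U, Add(1, Mul(14, U)))))
m = Rational(-39897, 2) (m = Mul(Rational(1, 2), Mul(-93, 429)) = Mul(Rational(1, 2), -39897) = Rational(-39897, 2) ≈ -19949.)
Pow(Add(Function('L')(119), m), -1) = Pow(Add(Mul(2, 119, Add(1, Mul(7, 119))), Rational(-39897, 2)), -1) = Pow(Add(Mul(2, 119, Add(1, 833)), Rational(-39897, 2)), -1) = Pow(Add(Mul(2, 119, 834), Rational(-39897, 2)), -1) = Pow(Add(198492, Rational(-39897, 2)), -1) = Pow(Rational(357087, 2), -1) = Rational(2, 357087)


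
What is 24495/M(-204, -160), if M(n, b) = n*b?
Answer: 1633/2176 ≈ 0.75046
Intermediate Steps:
M(n, b) = b*n
24495/M(-204, -160) = 24495/((-160*(-204))) = 24495/32640 = 24495*(1/32640) = 1633/2176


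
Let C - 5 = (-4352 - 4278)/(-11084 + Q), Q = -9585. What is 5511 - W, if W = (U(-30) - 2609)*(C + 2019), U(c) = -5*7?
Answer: 110745968643/20669 ≈ 5.3581e+6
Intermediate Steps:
U(c) = -35
C = 111975/20669 (C = 5 + (-4352 - 4278)/(-11084 - 9585) = 5 - 8630/(-20669) = 5 - 8630*(-1/20669) = 5 + 8630/20669 = 111975/20669 ≈ 5.4175)
W = -110632061784/20669 (W = (-35 - 2609)*(111975/20669 + 2019) = -2644*41842686/20669 = -110632061784/20669 ≈ -5.3526e+6)
5511 - W = 5511 - 1*(-110632061784/20669) = 5511 + 110632061784/20669 = 110745968643/20669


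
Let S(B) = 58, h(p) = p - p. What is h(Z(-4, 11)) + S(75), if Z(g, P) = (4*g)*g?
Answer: 58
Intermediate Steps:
Z(g, P) = 4*g²
h(p) = 0
h(Z(-4, 11)) + S(75) = 0 + 58 = 58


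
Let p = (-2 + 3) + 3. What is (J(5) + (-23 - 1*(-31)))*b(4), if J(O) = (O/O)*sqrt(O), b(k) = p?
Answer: 32 + 4*sqrt(5) ≈ 40.944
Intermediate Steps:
p = 4 (p = 1 + 3 = 4)
b(k) = 4
J(O) = sqrt(O) (J(O) = 1*sqrt(O) = sqrt(O))
(J(5) + (-23 - 1*(-31)))*b(4) = (sqrt(5) + (-23 - 1*(-31)))*4 = (sqrt(5) + (-23 + 31))*4 = (sqrt(5) + 8)*4 = (8 + sqrt(5))*4 = 32 + 4*sqrt(5)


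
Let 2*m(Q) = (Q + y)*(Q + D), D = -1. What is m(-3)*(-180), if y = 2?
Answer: -360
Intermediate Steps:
m(Q) = (-1 + Q)*(2 + Q)/2 (m(Q) = ((Q + 2)*(Q - 1))/2 = ((2 + Q)*(-1 + Q))/2 = ((-1 + Q)*(2 + Q))/2 = (-1 + Q)*(2 + Q)/2)
m(-3)*(-180) = (-1 + (½)*(-3) + (½)*(-3)²)*(-180) = (-1 - 3/2 + (½)*9)*(-180) = (-1 - 3/2 + 9/2)*(-180) = 2*(-180) = -360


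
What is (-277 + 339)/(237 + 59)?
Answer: 31/148 ≈ 0.20946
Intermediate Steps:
(-277 + 339)/(237 + 59) = 62/296 = 62*(1/296) = 31/148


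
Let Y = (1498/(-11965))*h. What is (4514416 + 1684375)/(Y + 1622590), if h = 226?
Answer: 74168534315/19413950802 ≈ 3.8204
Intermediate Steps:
Y = -338548/11965 (Y = (1498/(-11965))*226 = (1498*(-1/11965))*226 = -1498/11965*226 = -338548/11965 ≈ -28.295)
(4514416 + 1684375)/(Y + 1622590) = (4514416 + 1684375)/(-338548/11965 + 1622590) = 6198791/(19413950802/11965) = 6198791*(11965/19413950802) = 74168534315/19413950802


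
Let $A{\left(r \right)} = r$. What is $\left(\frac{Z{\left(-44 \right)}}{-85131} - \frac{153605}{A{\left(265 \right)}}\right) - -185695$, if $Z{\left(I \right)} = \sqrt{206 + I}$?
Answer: $\frac{9811114}{53} - \frac{\sqrt{2}}{9459} \approx 1.8512 \cdot 10^{5}$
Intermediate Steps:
$\left(\frac{Z{\left(-44 \right)}}{-85131} - \frac{153605}{A{\left(265 \right)}}\right) - -185695 = \left(\frac{\sqrt{206 - 44}}{-85131} - \frac{153605}{265}\right) - -185695 = \left(\sqrt{162} \left(- \frac{1}{85131}\right) - \frac{30721}{53}\right) + 185695 = \left(9 \sqrt{2} \left(- \frac{1}{85131}\right) - \frac{30721}{53}\right) + 185695 = \left(- \frac{\sqrt{2}}{9459} - \frac{30721}{53}\right) + 185695 = \left(- \frac{30721}{53} - \frac{\sqrt{2}}{9459}\right) + 185695 = \frac{9811114}{53} - \frac{\sqrt{2}}{9459}$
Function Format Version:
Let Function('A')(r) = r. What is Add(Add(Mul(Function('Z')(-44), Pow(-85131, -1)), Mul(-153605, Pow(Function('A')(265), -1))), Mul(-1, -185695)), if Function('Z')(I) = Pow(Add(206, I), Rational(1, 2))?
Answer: Add(Rational(9811114, 53), Mul(Rational(-1, 9459), Pow(2, Rational(1, 2)))) ≈ 1.8512e+5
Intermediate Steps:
Add(Add(Mul(Function('Z')(-44), Pow(-85131, -1)), Mul(-153605, Pow(Function('A')(265), -1))), Mul(-1, -185695)) = Add(Add(Mul(Pow(Add(206, -44), Rational(1, 2)), Pow(-85131, -1)), Mul(-153605, Pow(265, -1))), Mul(-1, -185695)) = Add(Add(Mul(Pow(162, Rational(1, 2)), Rational(-1, 85131)), Mul(-153605, Rational(1, 265))), 185695) = Add(Add(Mul(Mul(9, Pow(2, Rational(1, 2))), Rational(-1, 85131)), Rational(-30721, 53)), 185695) = Add(Add(Mul(Rational(-1, 9459), Pow(2, Rational(1, 2))), Rational(-30721, 53)), 185695) = Add(Add(Rational(-30721, 53), Mul(Rational(-1, 9459), Pow(2, Rational(1, 2)))), 185695) = Add(Rational(9811114, 53), Mul(Rational(-1, 9459), Pow(2, Rational(1, 2))))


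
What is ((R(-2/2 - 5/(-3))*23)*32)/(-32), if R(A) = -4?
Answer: 92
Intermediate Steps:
((R(-2/2 - 5/(-3))*23)*32)/(-32) = (-4*23*32)/(-32) = -92*32*(-1/32) = -2944*(-1/32) = 92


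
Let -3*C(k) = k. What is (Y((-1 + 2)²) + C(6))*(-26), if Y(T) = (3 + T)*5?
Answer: -468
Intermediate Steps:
Y(T) = 15 + 5*T
C(k) = -k/3
(Y((-1 + 2)²) + C(6))*(-26) = ((15 + 5*(-1 + 2)²) - ⅓*6)*(-26) = ((15 + 5*1²) - 2)*(-26) = ((15 + 5*1) - 2)*(-26) = ((15 + 5) - 2)*(-26) = (20 - 2)*(-26) = 18*(-26) = -468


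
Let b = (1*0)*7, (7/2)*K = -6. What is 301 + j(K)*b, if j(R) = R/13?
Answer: 301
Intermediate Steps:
K = -12/7 (K = (2/7)*(-6) = -12/7 ≈ -1.7143)
j(R) = R/13 (j(R) = R*(1/13) = R/13)
b = 0 (b = 0*7 = 0)
301 + j(K)*b = 301 + ((1/13)*(-12/7))*0 = 301 - 12/91*0 = 301 + 0 = 301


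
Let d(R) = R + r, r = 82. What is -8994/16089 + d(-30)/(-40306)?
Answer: -60558132/108080539 ≈ -0.56031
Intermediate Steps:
d(R) = 82 + R (d(R) = R + 82 = 82 + R)
-8994/16089 + d(-30)/(-40306) = -8994/16089 + (82 - 30)/(-40306) = -8994*1/16089 + 52*(-1/40306) = -2998/5363 - 26/20153 = -60558132/108080539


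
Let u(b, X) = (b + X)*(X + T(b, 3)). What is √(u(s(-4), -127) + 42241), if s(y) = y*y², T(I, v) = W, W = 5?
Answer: √65543 ≈ 256.01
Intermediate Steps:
T(I, v) = 5
s(y) = y³
u(b, X) = (5 + X)*(X + b) (u(b, X) = (b + X)*(X + 5) = (X + b)*(5 + X) = (5 + X)*(X + b))
√(u(s(-4), -127) + 42241) = √(((-127)² + 5*(-127) + 5*(-4)³ - 127*(-4)³) + 42241) = √((16129 - 635 + 5*(-64) - 127*(-64)) + 42241) = √((16129 - 635 - 320 + 8128) + 42241) = √(23302 + 42241) = √65543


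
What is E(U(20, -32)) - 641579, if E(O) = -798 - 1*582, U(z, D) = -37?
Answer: -642959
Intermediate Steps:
E(O) = -1380 (E(O) = -798 - 582 = -1380)
E(U(20, -32)) - 641579 = -1380 - 641579 = -642959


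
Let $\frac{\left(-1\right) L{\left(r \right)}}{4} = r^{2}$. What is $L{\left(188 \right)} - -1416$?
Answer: $-139960$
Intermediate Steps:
$L{\left(r \right)} = - 4 r^{2}$
$L{\left(188 \right)} - -1416 = - 4 \cdot 188^{2} - -1416 = \left(-4\right) 35344 + 1416 = -141376 + 1416 = -139960$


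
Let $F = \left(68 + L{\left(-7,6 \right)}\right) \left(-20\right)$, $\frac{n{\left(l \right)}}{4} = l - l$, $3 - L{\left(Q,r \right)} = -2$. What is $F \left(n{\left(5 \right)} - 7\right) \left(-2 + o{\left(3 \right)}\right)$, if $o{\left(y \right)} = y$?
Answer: $10220$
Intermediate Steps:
$L{\left(Q,r \right)} = 5$ ($L{\left(Q,r \right)} = 3 - -2 = 3 + 2 = 5$)
$n{\left(l \right)} = 0$ ($n{\left(l \right)} = 4 \left(l - l\right) = 4 \cdot 0 = 0$)
$F = -1460$ ($F = \left(68 + 5\right) \left(-20\right) = 73 \left(-20\right) = -1460$)
$F \left(n{\left(5 \right)} - 7\right) \left(-2 + o{\left(3 \right)}\right) = - 1460 \left(0 - 7\right) \left(-2 + 3\right) = - 1460 \left(\left(-7\right) 1\right) = \left(-1460\right) \left(-7\right) = 10220$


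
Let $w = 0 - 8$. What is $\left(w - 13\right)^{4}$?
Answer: $194481$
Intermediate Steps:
$w = -8$ ($w = 0 - 8 = -8$)
$\left(w - 13\right)^{4} = \left(-8 - 13\right)^{4} = \left(-21\right)^{4} = 194481$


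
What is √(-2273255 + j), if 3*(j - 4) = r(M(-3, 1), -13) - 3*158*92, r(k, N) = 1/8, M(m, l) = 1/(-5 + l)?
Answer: I*√329441322/12 ≈ 1512.5*I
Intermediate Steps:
r(k, N) = ⅛
j = -348767/24 (j = 4 + (⅛ - 3*158*92)/3 = 4 + (⅛ - 474*92)/3 = 4 + (⅛ - 43608)/3 = 4 + (⅓)*(-348863/8) = 4 - 348863/24 = -348767/24 ≈ -14532.)
√(-2273255 + j) = √(-2273255 - 348767/24) = √(-54906887/24) = I*√329441322/12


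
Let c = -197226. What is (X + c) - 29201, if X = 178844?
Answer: -47583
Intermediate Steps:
(X + c) - 29201 = (178844 - 197226) - 29201 = -18382 - 29201 = -47583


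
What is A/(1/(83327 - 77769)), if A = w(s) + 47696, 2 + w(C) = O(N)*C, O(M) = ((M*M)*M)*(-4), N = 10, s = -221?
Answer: 5178355252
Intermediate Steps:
O(M) = -4*M³ (O(M) = (M²*M)*(-4) = M³*(-4) = -4*M³)
w(C) = -2 - 4000*C (w(C) = -2 + (-4*10³)*C = -2 + (-4*1000)*C = -2 - 4000*C)
A = 931694 (A = (-2 - 4000*(-221)) + 47696 = (-2 + 884000) + 47696 = 883998 + 47696 = 931694)
A/(1/(83327 - 77769)) = 931694/(1/(83327 - 77769)) = 931694/(1/5558) = 931694*5558 = 5178355252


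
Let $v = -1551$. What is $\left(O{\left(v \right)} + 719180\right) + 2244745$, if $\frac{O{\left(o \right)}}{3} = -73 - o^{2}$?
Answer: $-4253097$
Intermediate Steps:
$O{\left(o \right)} = -219 - 3 o^{2}$ ($O{\left(o \right)} = 3 \left(-73 - o^{2}\right) = -219 - 3 o^{2}$)
$\left(O{\left(v \right)} + 719180\right) + 2244745 = \left(\left(-219 - 3 \left(-1551\right)^{2}\right) + 719180\right) + 2244745 = \left(\left(-219 - 7216803\right) + 719180\right) + 2244745 = \left(-7217022 + 719180\right) + 2244745 = -6497842 + 2244745 = -4253097$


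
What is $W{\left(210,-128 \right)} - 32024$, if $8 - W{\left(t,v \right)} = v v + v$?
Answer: $-48272$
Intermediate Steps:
$W{\left(t,v \right)} = 8 - v - v^{2}$ ($W{\left(t,v \right)} = 8 - \left(v v + v\right) = 8 - \left(v^{2} + v\right) = 8 - \left(v + v^{2}\right) = 8 - v - v^{2}$)
$W{\left(210,-128 \right)} - 32024 = \left(8 - -128 - \left(-128\right)^{2}\right) - 32024 = \left(8 + 128 - 16384\right) - 32024 = -16248 - 32024 = -48272$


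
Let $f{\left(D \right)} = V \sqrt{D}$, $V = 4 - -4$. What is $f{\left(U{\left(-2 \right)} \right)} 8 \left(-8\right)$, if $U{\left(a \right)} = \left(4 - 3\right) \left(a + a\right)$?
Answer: $- 1024 i \approx - 1024.0 i$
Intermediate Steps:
$V = 8$ ($V = 4 + 4 = 8$)
$U{\left(a \right)} = 2 a$ ($U{\left(a \right)} = 1 \cdot 2 a = 2 a$)
$f{\left(D \right)} = 8 \sqrt{D}$
$f{\left(U{\left(-2 \right)} \right)} 8 \left(-8\right) = 8 \sqrt{2 \left(-2\right)} 8 \left(-8\right) = 8 \sqrt{-4} \cdot 8 \left(-8\right) = 8 \cdot 2 i 8 \left(-8\right) = 16 i 8 \left(-8\right) = 128 i \left(-8\right) = - 1024 i$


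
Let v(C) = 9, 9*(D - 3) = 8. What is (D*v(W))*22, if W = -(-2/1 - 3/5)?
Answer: 770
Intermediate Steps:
D = 35/9 (D = 3 + (⅑)*8 = 3 + 8/9 = 35/9 ≈ 3.8889)
W = 13/5 (W = -(-2*1 - 3*⅕) = -(-2 - ⅗) = -1*(-13/5) = 13/5 ≈ 2.6000)
(D*v(W))*22 = ((35/9)*9)*22 = 35*22 = 770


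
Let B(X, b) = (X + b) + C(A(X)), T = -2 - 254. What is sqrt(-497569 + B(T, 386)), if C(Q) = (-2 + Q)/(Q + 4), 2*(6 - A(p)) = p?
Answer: 5*I*sqrt(10525789)/23 ≈ 705.29*I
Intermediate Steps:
T = -256
A(p) = 6 - p/2
C(Q) = (-2 + Q)/(4 + Q)
B(X, b) = X + b + (4 - X/2)/(10 - X/2) (B(X, b) = (X + b) + (-2 + (6 - X/2))/(4 + (6 - X/2)) = (X + b) + (4 - X/2)/(10 - X/2) = X + b + (4 - X/2)/(10 - X/2))
sqrt(-497569 + B(T, 386)) = sqrt(-497569 + (-8 - 256 + (-20 - 256)*(-256 + 386))/(-20 - 256)) = sqrt(-497569 + (-8 - 256 - 276*130)/(-276)) = sqrt(-497569 - (-8 - 256 - 35880)/276) = sqrt(-497569 - 1/276*(-36144)) = sqrt(-497569 + 3012/23) = sqrt(-11441075/23) = 5*I*sqrt(10525789)/23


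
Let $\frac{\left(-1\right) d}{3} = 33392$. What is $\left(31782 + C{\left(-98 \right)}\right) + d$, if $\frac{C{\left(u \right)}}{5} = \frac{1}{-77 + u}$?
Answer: $- \frac{2393791}{35} \approx -68394.0$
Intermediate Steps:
$d = -100176$ ($d = \left(-3\right) 33392 = -100176$)
$C{\left(u \right)} = \frac{5}{-77 + u}$
$\left(31782 + C{\left(-98 \right)}\right) + d = \left(31782 + \frac{5}{-77 - 98}\right) - 100176 = \left(31782 + \frac{5}{-175}\right) - 100176 = \left(31782 + 5 \left(- \frac{1}{175}\right)\right) - 100176 = \left(31782 - \frac{1}{35}\right) - 100176 = \frac{1112369}{35} - 100176 = - \frac{2393791}{35}$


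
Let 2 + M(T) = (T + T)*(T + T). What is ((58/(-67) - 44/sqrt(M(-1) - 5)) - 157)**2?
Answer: 326928083/13467 - 930776*I*sqrt(3)/201 ≈ 24276.0 - 8020.7*I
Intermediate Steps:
M(T) = -2 + 4*T**2 (M(T) = -2 + (T + T)*(T + T) = -2 + (2*T)*(2*T) = -2 + 4*T**2)
((58/(-67) - 44/sqrt(M(-1) - 5)) - 157)**2 = ((58/(-67) - 44/sqrt((-2 + 4*(-1)**2) - 5)) - 157)**2 = ((58*(-1/67) - 44/sqrt((-2 + 4*1) - 5)) - 157)**2 = ((-58/67 - 44/sqrt((-2 + 4) - 5)) - 157)**2 = ((-58/67 - 44/sqrt(2 - 5)) - 157)**2 = ((-58/67 - 44*(-I*sqrt(3)/3)) - 157)**2 = ((-58/67 - (-44)*I*sqrt(3)/3) - 157)**2 = ((-58/67 + 44*I*sqrt(3)/3) - 157)**2 = (-10577/67 + 44*I*sqrt(3)/3)**2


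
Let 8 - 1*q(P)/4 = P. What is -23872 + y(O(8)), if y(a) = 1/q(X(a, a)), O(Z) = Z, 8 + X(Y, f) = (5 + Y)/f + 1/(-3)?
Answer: -8426810/353 ≈ -23872.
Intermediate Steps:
X(Y, f) = -25/3 + (5 + Y)/f (X(Y, f) = -8 + ((5 + Y)/f + 1/(-3)) = -8 + ((5 + Y)/f + 1*(-⅓)) = -8 + ((5 + Y)/f - ⅓) = -8 + (-⅓ + (5 + Y)/f) = -25/3 + (5 + Y)/f)
q(P) = 32 - 4*P
y(a) = 1/(32 - 4*(5 - 22*a/3)/a) (y(a) = 1/(32 - 4*(5 + a - 25*a/3)/a) = 1/(32 - 4*(5 - 22*a/3)/a))
-23872 + y(O(8)) = -23872 + (¾)*8/(-15 + 46*8) = -23872 + (¾)*8/(-15 + 368) = -23872 + (¾)*8/353 = -23872 + (¾)*8*(1/353) = -23872 + 6/353 = -8426810/353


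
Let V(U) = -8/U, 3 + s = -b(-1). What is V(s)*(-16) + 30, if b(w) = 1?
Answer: -2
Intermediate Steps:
s = -4 (s = -3 - 1*1 = -3 - 1 = -4)
V(s)*(-16) + 30 = -8/(-4)*(-16) + 30 = -8*(-1/4)*(-16) + 30 = 2*(-16) + 30 = -32 + 30 = -2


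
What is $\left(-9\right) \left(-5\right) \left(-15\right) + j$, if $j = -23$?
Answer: $-698$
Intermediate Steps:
$\left(-9\right) \left(-5\right) \left(-15\right) + j = \left(-9\right) \left(-5\right) \left(-15\right) - 23 = 45 \left(-15\right) - 23 = -675 - 23 = -698$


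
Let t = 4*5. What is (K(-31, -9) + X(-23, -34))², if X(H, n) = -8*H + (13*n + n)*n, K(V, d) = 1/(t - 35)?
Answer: 60279579361/225 ≈ 2.6791e+8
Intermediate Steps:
t = 20
K(V, d) = -1/15 (K(V, d) = 1/(20 - 35) = 1/(-15) = -1/15)
X(H, n) = -8*H + 14*n² (X(H, n) = -8*H + (14*n)*n = -8*H + 14*n²)
(K(-31, -9) + X(-23, -34))² = (-1/15 + (-8*(-23) + 14*(-34)²))² = (-1/15 + (184 + 14*1156))² = (-1/15 + (184 + 16184))² = (-1/15 + 16368)² = (245519/15)² = 60279579361/225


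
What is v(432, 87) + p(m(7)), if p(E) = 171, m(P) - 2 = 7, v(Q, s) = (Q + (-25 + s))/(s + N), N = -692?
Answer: 102961/605 ≈ 170.18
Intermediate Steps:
v(Q, s) = (-25 + Q + s)/(-692 + s) (v(Q, s) = (Q + (-25 + s))/(s - 692) = (-25 + Q + s)/(-692 + s))
m(P) = 9 (m(P) = 2 + 7 = 9)
v(432, 87) + p(m(7)) = (-25 + 432 + 87)/(-692 + 87) + 171 = 494/(-605) + 171 = -1/605*494 + 171 = -494/605 + 171 = 102961/605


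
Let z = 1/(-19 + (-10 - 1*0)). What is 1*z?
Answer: -1/29 ≈ -0.034483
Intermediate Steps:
z = -1/29 (z = 1/(-19 + (-10 + 0)) = 1/(-19 - 10) = 1/(-29) = -1/29 ≈ -0.034483)
1*z = 1*(-1/29) = -1/29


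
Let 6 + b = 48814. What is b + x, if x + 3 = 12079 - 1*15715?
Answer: 45169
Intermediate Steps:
x = -3639 (x = -3 + (12079 - 1*15715) = -3 + (12079 - 15715) = -3 - 3636 = -3639)
b = 48808 (b = -6 + 48814 = 48808)
b + x = 48808 - 3639 = 45169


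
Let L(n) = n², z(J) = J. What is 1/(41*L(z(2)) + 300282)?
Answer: 1/300446 ≈ 3.3284e-6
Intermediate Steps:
1/(41*L(z(2)) + 300282) = 1/(41*2² + 300282) = 1/(41*4 + 300282) = 1/(164 + 300282) = 1/300446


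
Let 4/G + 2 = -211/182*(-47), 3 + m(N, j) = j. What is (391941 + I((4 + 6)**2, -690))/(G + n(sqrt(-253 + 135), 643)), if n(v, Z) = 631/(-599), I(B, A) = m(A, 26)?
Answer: -2242914823108/5591871 ≈ -4.0110e+5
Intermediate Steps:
m(N, j) = -3 + j
I(B, A) = 23 (I(B, A) = -3 + 26 = 23)
n(v, Z) = -631/599 (n(v, Z) = 631*(-1/599) = -631/599)
G = 728/9553 (G = 4/(-2 - 211/182*(-47)) = 4/(-2 + 9917/182) = 4/(9553/182) = 4*(182/9553) = 728/9553 ≈ 0.076206)
(391941 + I((4 + 6)**2, -690))/(G + n(sqrt(-253 + 135), 643)) = (391941 + 23)/(728/9553 - 631/599) = 391964/(-5591871/5722247) = 391964*(-5722247/5591871) = -2242914823108/5591871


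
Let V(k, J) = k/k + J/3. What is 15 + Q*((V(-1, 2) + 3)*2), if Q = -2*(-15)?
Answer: 295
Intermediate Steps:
V(k, J) = 1 + J/3 (V(k, J) = 1 + J*(⅓) = 1 + J/3)
Q = 30
15 + Q*((V(-1, 2) + 3)*2) = 15 + 30*(((1 + (⅓)*2) + 3)*2) = 15 + 30*(((1 + ⅔) + 3)*2) = 15 + 30*((5/3 + 3)*2) = 15 + 30*((14/3)*2) = 15 + 30*(28/3) = 15 + 280 = 295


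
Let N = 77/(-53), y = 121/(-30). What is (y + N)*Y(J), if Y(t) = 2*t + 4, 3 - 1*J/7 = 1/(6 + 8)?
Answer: -26169/106 ≈ -246.88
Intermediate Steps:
y = -121/30 (y = 121*(-1/30) = -121/30 ≈ -4.0333)
J = 41/2 (J = 21 - 7/(6 + 8) = 21 - 7/14 = 21 - 7*1/14 = 21 - ½ = 41/2 ≈ 20.500)
Y(t) = 4 + 2*t
N = -77/53 (N = 77*(-1/53) = -77/53 ≈ -1.4528)
(y + N)*Y(J) = (-121/30 - 77/53)*(4 + 2*(41/2)) = -8723*(4 + 41)/1590 = -8723/1590*45 = -26169/106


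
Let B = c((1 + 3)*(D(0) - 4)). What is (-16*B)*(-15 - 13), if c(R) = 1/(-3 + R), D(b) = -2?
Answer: -448/27 ≈ -16.593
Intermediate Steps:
B = -1/27 (B = 1/(-3 + (1 + 3)*(-2 - 4)) = 1/(-3 + 4*(-6)) = 1/(-3 - 24) = 1/(-27) = -1/27 ≈ -0.037037)
(-16*B)*(-15 - 13) = (-16*(-1/27))*(-15 - 13) = (16/27)*(-28) = -448/27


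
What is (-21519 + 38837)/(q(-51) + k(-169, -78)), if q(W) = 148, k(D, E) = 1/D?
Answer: 418106/3573 ≈ 117.02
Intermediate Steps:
(-21519 + 38837)/(q(-51) + k(-169, -78)) = (-21519 + 38837)/(148 + 1/(-169)) = 17318/(148 - 1/169) = 17318/(25011/169) = 17318*(169/25011) = 418106/3573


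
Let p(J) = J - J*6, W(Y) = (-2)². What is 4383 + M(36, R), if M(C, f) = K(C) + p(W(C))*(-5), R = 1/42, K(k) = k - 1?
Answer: 4518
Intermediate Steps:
K(k) = -1 + k
W(Y) = 4
p(J) = -5*J (p(J) = J - 6*J = -5*J)
R = 1/42 ≈ 0.023810
M(C, f) = 99 + C (M(C, f) = (-1 + C) - 5*4*(-5) = (-1 + C) - 20*(-5) = (-1 + C) + 100 = 99 + C)
4383 + M(36, R) = 4383 + (99 + 36) = 4383 + 135 = 4518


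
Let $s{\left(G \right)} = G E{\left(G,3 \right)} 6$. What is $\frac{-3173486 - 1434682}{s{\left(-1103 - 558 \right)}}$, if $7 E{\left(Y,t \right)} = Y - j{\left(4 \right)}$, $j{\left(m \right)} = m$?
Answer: $- \frac{5376196}{2765565} \approx -1.944$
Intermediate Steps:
$E{\left(Y,t \right)} = - \frac{4}{7} + \frac{Y}{7}$ ($E{\left(Y,t \right)} = \frac{Y - 4}{7} = \frac{-4 + Y}{7} = - \frac{4}{7} + \frac{Y}{7}$)
$s{\left(G \right)} = 6 G \left(- \frac{4}{7} + \frac{G}{7}\right)$ ($s{\left(G \right)} = G \left(- \frac{4}{7} + \frac{G}{7}\right) 6 = 6 G \left(- \frac{4}{7} + \frac{G}{7}\right)$)
$\frac{-3173486 - 1434682}{s{\left(-1103 - 558 \right)}} = \frac{-3173486 - 1434682}{\frac{6}{7} \left(-1103 - 558\right) \left(-4 - 1661\right)} = - \frac{4608168}{\frac{6}{7} \left(-1661\right) \left(-4 - 1661\right)} = - \frac{4608168}{\frac{6}{7} \left(-1661\right) \left(-1665\right)} = - \frac{4608168}{\frac{16593390}{7}} = \left(-4608168\right) \frac{7}{16593390} = - \frac{5376196}{2765565}$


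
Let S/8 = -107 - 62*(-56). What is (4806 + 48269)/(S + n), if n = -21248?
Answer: 53075/5672 ≈ 9.3574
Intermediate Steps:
S = 26920 (S = 8*(-107 - 62*(-56)) = 8*(-107 + 3472) = 8*3365 = 26920)
(4806 + 48269)/(S + n) = (4806 + 48269)/(26920 - 21248) = 53075/5672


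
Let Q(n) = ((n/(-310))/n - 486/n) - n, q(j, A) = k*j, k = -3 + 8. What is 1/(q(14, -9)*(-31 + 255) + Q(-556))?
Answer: 21545/349823383 ≈ 6.1588e-5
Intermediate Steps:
k = 5
q(j, A) = 5*j
Q(n) = -1/310 - n - 486/n (Q(n) = ((n*(-1/310))/n - 486/n) - n = ((-n/310)/n - 486/n) - n = (-1/310 - 486/n) - n = -1/310 - n - 486/n)
1/(q(14, -9)*(-31 + 255) + Q(-556)) = 1/((5*14)*(-31 + 255) + (-1/310 - 1*(-556) - 486/(-556))) = 1/(70*224 + (-1/310 + 556 - 486*(-1/556))) = 1/(15680 + (-1/310 + 556 + 243/278)) = 1/(15680 + 11997783/21545) = 1/(349823383/21545) = 21545/349823383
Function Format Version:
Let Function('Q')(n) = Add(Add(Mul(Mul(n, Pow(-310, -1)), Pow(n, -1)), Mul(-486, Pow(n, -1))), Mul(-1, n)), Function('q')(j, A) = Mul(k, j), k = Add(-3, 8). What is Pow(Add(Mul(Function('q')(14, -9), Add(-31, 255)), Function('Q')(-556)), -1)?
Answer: Rational(21545, 349823383) ≈ 6.1588e-5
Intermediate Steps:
k = 5
Function('q')(j, A) = Mul(5, j)
Function('Q')(n) = Add(Rational(-1, 310), Mul(-1, n), Mul(-486, Pow(n, -1))) (Function('Q')(n) = Add(Add(Mul(Mul(n, Rational(-1, 310)), Pow(n, -1)), Mul(-486, Pow(n, -1))), Mul(-1, n)) = Add(Add(Mul(Mul(Rational(-1, 310), n), Pow(n, -1)), Mul(-486, Pow(n, -1))), Mul(-1, n)) = Add(Add(Rational(-1, 310), Mul(-486, Pow(n, -1))), Mul(-1, n)) = Add(Rational(-1, 310), Mul(-1, n), Mul(-486, Pow(n, -1))))
Pow(Add(Mul(Function('q')(14, -9), Add(-31, 255)), Function('Q')(-556)), -1) = Pow(Add(Mul(Mul(5, 14), Add(-31, 255)), Add(Rational(-1, 310), Mul(-1, -556), Mul(-486, Pow(-556, -1)))), -1) = Pow(Add(Mul(70, 224), Add(Rational(-1, 310), 556, Mul(-486, Rational(-1, 556)))), -1) = Pow(Add(15680, Add(Rational(-1, 310), 556, Rational(243, 278))), -1) = Pow(Add(15680, Rational(11997783, 21545)), -1) = Pow(Rational(349823383, 21545), -1) = Rational(21545, 349823383)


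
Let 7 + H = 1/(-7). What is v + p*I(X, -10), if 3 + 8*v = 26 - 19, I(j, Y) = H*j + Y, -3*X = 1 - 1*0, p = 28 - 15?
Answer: -4139/42 ≈ -98.548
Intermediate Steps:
p = 13
H = -50/7 (H = -7 + 1/(-7) = -7 - 1/7 = -50/7 ≈ -7.1429)
X = -1/3 (X = -(1 - 1*0)/3 = -(1 + 0)/3 = -1/3*1 = -1/3 ≈ -0.33333)
I(j, Y) = Y - 50*j/7 (I(j, Y) = -50*j/7 + Y = Y - 50*j/7)
v = 1/2 (v = -3/8 + (26 - 19)/8 = -3/8 + (1/8)*7 = -3/8 + 7/8 = 1/2 ≈ 0.50000)
v + p*I(X, -10) = 1/2 + 13*(-10 - 50/7*(-1/3)) = 1/2 + 13*(-10 + 50/21) = 1/2 + 13*(-160/21) = 1/2 - 2080/21 = -4139/42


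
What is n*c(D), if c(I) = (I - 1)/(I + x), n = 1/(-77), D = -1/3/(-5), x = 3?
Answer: 1/253 ≈ 0.0039526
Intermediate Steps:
D = 1/15 (D = -1*⅓*(-⅕) = -⅓*(-⅕) = 1/15 ≈ 0.066667)
n = -1/77 ≈ -0.012987
c(I) = (-1 + I)/(3 + I) (c(I) = (I - 1)/(I + 3) = (-1 + I)/(3 + I))
n*c(D) = -(-1 + 1/15)/(77*(3 + 1/15)) = -(-14)/(77*46/15*15) = -15*(-14)/(3542*15) = -1/77*(-7/23) = 1/253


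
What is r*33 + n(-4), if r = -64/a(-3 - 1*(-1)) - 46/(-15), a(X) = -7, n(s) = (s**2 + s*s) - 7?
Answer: 14977/35 ≈ 427.91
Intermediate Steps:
n(s) = -7 + 2*s**2 (n(s) = (s**2 + s**2) - 7 = 2*s**2 - 7 = -7 + 2*s**2)
r = 1282/105 (r = -64/(-7) - 46/(-15) = -64*(-1/7) - 46*(-1/15) = 64/7 + 46/15 = 1282/105 ≈ 12.210)
r*33 + n(-4) = (1282/105)*33 + (-7 + 2*(-4)**2) = 14102/35 + (-7 + 2*16) = 14102/35 + (-7 + 32) = 14102/35 + 25 = 14977/35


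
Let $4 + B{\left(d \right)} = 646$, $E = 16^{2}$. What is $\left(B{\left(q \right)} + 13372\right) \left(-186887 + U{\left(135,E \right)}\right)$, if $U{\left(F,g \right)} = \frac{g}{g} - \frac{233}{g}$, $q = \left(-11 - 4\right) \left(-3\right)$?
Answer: $- \frac{335236244343}{128} \approx -2.619 \cdot 10^{9}$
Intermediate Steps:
$E = 256$
$q = 45$ ($q = \left(-15\right) \left(-3\right) = 45$)
$B{\left(d \right)} = 642$ ($B{\left(d \right)} = -4 + 646 = 642$)
$U{\left(F,g \right)} = 1 - \frac{233}{g}$
$\left(B{\left(q \right)} + 13372\right) \left(-186887 + U{\left(135,E \right)}\right) = \left(642 + 13372\right) \left(-186887 + \frac{-233 + 256}{256}\right) = 14014 \left(-186887 + \frac{1}{256} \cdot 23\right) = 14014 \left(-186887 + \frac{23}{256}\right) = 14014 \left(- \frac{47843049}{256}\right) = - \frac{335236244343}{128}$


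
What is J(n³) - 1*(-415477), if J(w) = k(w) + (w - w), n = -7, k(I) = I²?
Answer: 533126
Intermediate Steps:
J(w) = w² (J(w) = w² + (w - w) = w² + 0 = w²)
J(n³) - 1*(-415477) = ((-7)³)² - 1*(-415477) = (-343)² + 415477 = 117649 + 415477 = 533126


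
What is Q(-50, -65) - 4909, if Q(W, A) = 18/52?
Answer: -127625/26 ≈ -4908.7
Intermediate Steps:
Q(W, A) = 9/26 (Q(W, A) = 18*(1/52) = 9/26)
Q(-50, -65) - 4909 = 9/26 - 4909 = -127625/26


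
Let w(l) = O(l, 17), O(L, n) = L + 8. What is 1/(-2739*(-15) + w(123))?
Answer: 1/41216 ≈ 2.4262e-5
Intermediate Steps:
O(L, n) = 8 + L
w(l) = 8 + l
1/(-2739*(-15) + w(123)) = 1/(-2739*(-15) + (8 + 123)) = 1/(41085 + 131) = 1/41216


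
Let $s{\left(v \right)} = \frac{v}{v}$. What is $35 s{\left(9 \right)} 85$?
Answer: $2975$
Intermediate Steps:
$s{\left(v \right)} = 1$
$35 s{\left(9 \right)} 85 = 35 \cdot 1 \cdot 85 = 35 \cdot 85 = 2975$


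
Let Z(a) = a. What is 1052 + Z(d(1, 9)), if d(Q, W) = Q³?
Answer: 1053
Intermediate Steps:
1052 + Z(d(1, 9)) = 1052 + 1³ = 1052 + 1 = 1053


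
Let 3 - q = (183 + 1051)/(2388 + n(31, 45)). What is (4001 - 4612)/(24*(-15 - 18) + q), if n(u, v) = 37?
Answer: 1481675/1914559 ≈ 0.77390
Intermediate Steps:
q = 6041/2425 (q = 3 - (183 + 1051)/(2388 + 37) = 3 - 1234/2425 = 6041/2425 ≈ 2.4911)
(4001 - 4612)/(24*(-15 - 18) + q) = (4001 - 4612)/(24*(-15 - 18) + 6041/2425) = -611/(24*(-33) + 6041/2425) = -611/(-792 + 6041/2425) = -611/(-1914559/2425) = -611*(-2425/1914559) = 1481675/1914559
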